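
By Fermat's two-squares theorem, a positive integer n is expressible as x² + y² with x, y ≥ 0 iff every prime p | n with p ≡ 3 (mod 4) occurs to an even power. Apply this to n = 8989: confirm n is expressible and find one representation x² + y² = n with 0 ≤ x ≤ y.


Step 1: Factor n = 8989 = 89 · 101.
Step 2: Check the mod-4 condition on each prime factor: 89 ≡ 1 (mod 4), exponent 1; 101 ≡ 1 (mod 4), exponent 1.
All primes ≡ 3 (mod 4) appear to even exponent (or don't appear), so by the two-squares theorem n IS expressible as a sum of two squares.
Step 3: Build a representation. Here n = 89 · 101 is a product of primes ≡ 1 (mod 4). Each prime p ≡ 1 (mod 4) is itself a sum of two squares; find a² by testing p − a² for a perfect square:
  89: 89 − 1² = 88, 89 − 2² = 85, 89 − 3² = 80, 89 − 4² = 73, 89 − 5² = 64 = 8² ⇒ 89 = 5² + 8².
  101: 101 − 1² = 100 = 10² ⇒ 101 = 1² + 10².
  Combine using the Brahmagupta–Fibonacci identity (a² + b²)(c² + d²) = (ac − bd)² + (ad + bc)² = (ac + bd)² + (ad − bc)²:
  89 · 101 = 8989: from (5² + 8²)(1² + 10²), take (5·1 − 8·10, 5·10 + 8·1) = (5 − 80, 50 + 8) = (-75, 58); dropping signs (only squares matter) gives (75, 58); check 75² + 58² = 5625 + 3364 = 8989 ✓.
Step 4: Order so x ≤ y and verify: 58² + 75² = 3364 + 5625 = 8989 = n. ✓

n = 8989 = 58² + 75² (one valid representation with x ≤ y).


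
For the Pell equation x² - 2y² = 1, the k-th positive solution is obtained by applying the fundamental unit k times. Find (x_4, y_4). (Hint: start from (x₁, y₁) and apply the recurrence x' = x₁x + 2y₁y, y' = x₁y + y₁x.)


Step 1: Find the fundamental solution (x₁, y₁) of x² - 2y² = 1.
  Expand √2 as a continued fraction. a₀ = ⌊√2⌋ = 1; iterate m_{k+1} = d_k·a_k − m_k, d_{k+1} = (2 − m_{k+1}²)/d_k, a_{k+1} = ⌊(a₀ + m_{k+1})/d_{k+1}⌋ (starting m₀ = 0, d₀ = 1), with convergents p_k = a_k·p_{k-1} + p_{k-2}, q_k = a_k·q_{k-1} + q_{k-2} (p₋₁ = 1, q₋₁ = 0):
  k = 0: a₀ = 1; p₀/q₀ = 1/1; p₀² − 2·q₀² = 1 − 2 = -1.
  k = 1: m = 1, d = 1, a = ⌊(1 + 1)/1⌋ = 2; p/q = (2·1 + 1)/(2·1 + 0) = 3/2; p² − 2·q² = 9 − 8 = 1.
  The first convergent with p² − 2·q² = 1 gives the fundamental solution (x₁, y₁) = (3, 2).
Step 2: Apply the recurrence (x_{n+1}, y_{n+1}) = (x₁x_n + 2y₁y_n, x₁y_n + y₁x_n) repeatedly.
  From (x_1, y_1) = (3, 2): x_2 = 3·3 + 2·2·2 = 17; y_2 = 3·2 + 2·3 = 12.
  From (x_2, y_2) = (17, 12): x_3 = 3·17 + 2·2·12 = 99; y_3 = 3·12 + 2·17 = 70.
  From (x_3, y_3) = (99, 70): x_4 = 3·99 + 2·2·70 = 577; y_4 = 3·70 + 2·99 = 408.
Step 3: Verify x_4² - 2·y_4² = 332929 - 332928 = 1 (should be 1). ✓

(x_1, y_1) = (3, 2); (x_4, y_4) = (577, 408).


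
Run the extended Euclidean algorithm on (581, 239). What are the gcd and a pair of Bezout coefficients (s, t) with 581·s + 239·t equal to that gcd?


Euclidean algorithm on (581, 239) — divide until remainder is 0:
  581 = 2 · 239 + 103
  239 = 2 · 103 + 33
  103 = 3 · 33 + 4
  33 = 8 · 4 + 1
  4 = 4 · 1 + 0
gcd(581, 239) = 1.
Track Bezout coefficients alongside the remainders: start with r₀ = 581 = a·1 + b·0 (s = 1, t = 0) and r₁ = 239 = a·0 + b·1 (s = 0, t = 1); each new remainder r_{k+1} = r_{k-1} − q_k·r_k inherits s_{k+1} = s_{k-1} − q_k·s_k, t_{k+1} = t_{k-1} − q_k·t_k, so r_k = a·s_k + b·t_k at every step:
  q = 2: r = 103, s = 1 − 2·0 = 1, t = 0 − 2·1 = -2  (check: 581·1 + 239·(-2) = 103)
  q = 2: r = 33, s = 0 − 2·1 = -2, t = 1 − 2·(-2) = 5  (check: 581·(-2) + 239·5 = 33)
  q = 3: r = 4, s = 1 − 3·(-2) = 7, t = -2 − 3·5 = -17  (check: 581·7 + 239·(-17) = 4)
  q = 8: r = 1, s = -2 − 8·7 = -58, t = 5 − 8·(-17) = 141  (check: 581·(-58) + 239·141 = 1)
The row with r = 1 (the gcd) gives the Bezout coefficients s = -58, t = 141.
Result: 581 · (-58) + 239 · (141) = 1.

gcd(581, 239) = 1; s = -58, t = 141 (check: 581·(-58) + 239·141 = 1).


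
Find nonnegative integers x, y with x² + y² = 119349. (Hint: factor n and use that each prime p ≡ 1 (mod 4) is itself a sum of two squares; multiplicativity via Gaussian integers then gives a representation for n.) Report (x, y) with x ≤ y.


Step 1: Factor n = 119349 = 3^2 · 89 · 149.
Step 2: Check the mod-4 condition on each prime factor: 3 ≡ 3 (mod 4), exponent 2 (must be even); 89 ≡ 1 (mod 4), exponent 1; 149 ≡ 1 (mod 4), exponent 1.
All primes ≡ 3 (mod 4) appear to even exponent (or don't appear), so by the two-squares theorem n IS expressible as a sum of two squares.
Step 3: Build a representation. Group n = k² · m with k = 3 and m = 89 · 149 = 13261 (a product of primes ≡ 1 (mod 4)); a representation of m scales to one of n via (k·x)² + (k·y)² = k²(x² + y²). Each prime p ≡ 1 (mod 4) is itself a sum of two squares; find a² by testing p − a² for a perfect square:
  89: 89 − 1² = 88, 89 − 2² = 85, 89 − 3² = 80, 89 − 4² = 73, 89 − 5² = 64 = 8² ⇒ 89 = 5² + 8².
  149: 149 − 1² = 148, 149 − 2² = 145, 149 − 3² = 140, 149 − 4² = 133, 149 − 5² = 124, 149 − 6² = 113, 149 − 7² = 100 = 10² ⇒ 149 = 7² + 10².
  Combine using the Brahmagupta–Fibonacci identity (a² + b²)(c² + d²) = (ac − bd)² + (ad + bc)² = (ac + bd)² + (ad − bc)²:
  89 · 149 = 13261: from (5² + 8²)(7² + 10²), take (5·7 − 8·10, 5·10 + 8·7) = (35 − 80, 50 + 56) = (-45, 106); dropping signs (only squares matter) gives (45, 106); check 45² + 106² = 2025 + 11236 = 13261 ✓.
  Scale by k = 3: (3·45, 3·106) = (135, 318).
Step 4: Order so x ≤ y and verify: 135² + 318² = 18225 + 101124 = 119349 = n. ✓

n = 119349 = 135² + 318² (one valid representation with x ≤ y).


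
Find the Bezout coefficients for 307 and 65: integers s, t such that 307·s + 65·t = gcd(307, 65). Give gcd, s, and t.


Euclidean algorithm on (307, 65) — divide until remainder is 0:
  307 = 4 · 65 + 47
  65 = 1 · 47 + 18
  47 = 2 · 18 + 11
  18 = 1 · 11 + 7
  11 = 1 · 7 + 4
  7 = 1 · 4 + 3
  4 = 1 · 3 + 1
  3 = 3 · 1 + 0
gcd(307, 65) = 1.
Track Bezout coefficients alongside the remainders: start with r₀ = 307 = a·1 + b·0 (s = 1, t = 0) and r₁ = 65 = a·0 + b·1 (s = 0, t = 1); each new remainder r_{k+1} = r_{k-1} − q_k·r_k inherits s_{k+1} = s_{k-1} − q_k·s_k, t_{k+1} = t_{k-1} − q_k·t_k, so r_k = a·s_k + b·t_k at every step:
  q = 4: r = 47, s = 1 − 4·0 = 1, t = 0 − 4·1 = -4  (check: 307·1 + 65·(-4) = 47)
  q = 1: r = 18, s = 0 − 1·1 = -1, t = 1 − 1·(-4) = 5  (check: 307·(-1) + 65·5 = 18)
  q = 2: r = 11, s = 1 − 2·(-1) = 3, t = -4 − 2·5 = -14  (check: 307·3 + 65·(-14) = 11)
  q = 1: r = 7, s = -1 − 1·3 = -4, t = 5 − 1·(-14) = 19  (check: 307·(-4) + 65·19 = 7)
  q = 1: r = 4, s = 3 − 1·(-4) = 7, t = -14 − 1·19 = -33  (check: 307·7 + 65·(-33) = 4)
  q = 1: r = 3, s = -4 − 1·7 = -11, t = 19 − 1·(-33) = 52  (check: 307·(-11) + 65·52 = 3)
  q = 1: r = 1, s = 7 − 1·(-11) = 18, t = -33 − 1·52 = -85  (check: 307·18 + 65·(-85) = 1)
The row with r = 1 (the gcd) gives the Bezout coefficients s = 18, t = -85.
Result: 307 · (18) + 65 · (-85) = 1.

gcd(307, 65) = 1; s = 18, t = -85 (check: 307·18 + 65·(-85) = 1).


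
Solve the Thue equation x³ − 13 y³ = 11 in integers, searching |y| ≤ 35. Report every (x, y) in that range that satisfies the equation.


The equation is x³ - 13y³ = 11. For fixed y, x³ = 13·y³ + 11, so a solution requires the RHS to be a perfect cube.
Strategy: iterate y from -35 to 35, compute RHS = 13·y³ + 11, and check whether it is a (positive or negative) perfect cube.
Check small values of y:
  y = 0: RHS = 11 is not a perfect cube.
  y = 1: RHS = 24 is not a perfect cube.
  y = -1: RHS = -2 is not a perfect cube.
  y = 2: RHS = 115 is not a perfect cube.
  y = -2: RHS = -93 is not a perfect cube.
  y = 3: RHS = 362 is not a perfect cube.
  y = -3: RHS = -340 is not a perfect cube.
Continuing the search up to |y| = 35 finds no solutions either.
No (x, y) in the scanned range satisfies the equation.

No integer solutions with |y| ≤ 35.


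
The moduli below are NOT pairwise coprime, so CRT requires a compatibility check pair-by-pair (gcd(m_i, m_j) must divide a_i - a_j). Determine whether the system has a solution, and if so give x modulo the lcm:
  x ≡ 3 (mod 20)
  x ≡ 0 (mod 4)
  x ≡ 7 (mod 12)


Moduli 20, 4, 12 are not pairwise coprime, so CRT works modulo lcm(m_i) when all pairwise compatibility conditions hold.
Pairwise compatibility: gcd(m_i, m_j) must divide a_i - a_j for every pair.
Merge one congruence at a time:
  Start: x ≡ 3 (mod 20).
  Combine with x ≡ 0 (mod 4): gcd(20, 4) = 4, and 0 - 3 = -3 is NOT divisible by 4.
    ⇒ system is inconsistent (no integer solution).

No solution (the system is inconsistent).


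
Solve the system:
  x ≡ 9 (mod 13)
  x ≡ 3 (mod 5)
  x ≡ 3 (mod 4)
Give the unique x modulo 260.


Moduli 13, 5, 4 are pairwise coprime; by CRT there is a unique solution modulo M = 13 · 5 · 4 = 260.
Solve pairwise, accumulating the modulus:
  Start with x ≡ 9 (mod 13).
  Combine with x ≡ 3 (mod 5): since gcd(13, 5) = 1, we get a unique residue mod 65.
    Write x = 9 + 13·t and substitute into x ≡ 3 (mod 5): 13·t ≡ 3 − 9 = -6 (mod 5).
    Reduce coefficients mod 5: 3·t ≡ 4 (mod 5).
    The inverse of 3 mod 5 is 2 (since 3·2 = 6 = 1·5 + 1), so t ≡ 2·4 = 8 ≡ 3 (mod 5).
    Then x = 9 + 13·3 = 48, valid modulo lcm(13, 5) = 65: x ≡ 48 (mod 65).
  Combine with x ≡ 3 (mod 4): since gcd(65, 4) = 1, we get a unique residue mod 260.
    Write x = 48 + 65·t and substitute into x ≡ 3 (mod 4): 65·t ≡ 3 − 48 = -45 (mod 4).
    Reduce coefficients mod 4: 1·t ≡ 3 (mod 4).
    So t ≡ 3 (mod 4).
    Then x = 48 + 65·3 = 243, valid modulo lcm(65, 4) = 260: x ≡ 243 (mod 260).
Verify: 243 mod 13 = 9 ✓, 243 mod 5 = 3 ✓, 243 mod 4 = 3 ✓.

x ≡ 243 (mod 260).


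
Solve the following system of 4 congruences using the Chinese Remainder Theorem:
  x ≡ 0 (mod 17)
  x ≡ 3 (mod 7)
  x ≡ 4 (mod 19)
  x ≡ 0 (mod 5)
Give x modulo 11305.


Product of moduli M = 17 · 7 · 19 · 5 = 11305.
Merge one congruence at a time:
  Start: x ≡ 0 (mod 17).
  Combine with x ≡ 3 (mod 7); new modulus lcm = 119.
    Write x = 0 + 17·t and substitute into x ≡ 3 (mod 7): 17·t ≡ 3 − 0 = 3 (mod 7).
    Reduce coefficients mod 7: 3·t ≡ 3 (mod 7).
    The inverse of 3 mod 7 is 5 (since 3·5 = 15 = 2·7 + 1), so t ≡ 5·3 = 15 ≡ 1 (mod 7).
    Then x = 0 + 17·1 = 17, valid modulo lcm(17, 7) = 119: x ≡ 17 (mod 119).
  Combine with x ≡ 4 (mod 19); new modulus lcm = 2261.
    Write x = 17 + 119·t and substitute into x ≡ 4 (mod 19): 119·t ≡ 4 − 17 = -13 (mod 19).
    Reduce coefficients mod 19: 5·t ≡ 6 (mod 19).
    The inverse of 5 mod 19 is 4 (since 5·4 = 20 = 1·19 + 1), so t ≡ 4·6 = 24 ≡ 5 (mod 19).
    Then x = 17 + 119·5 = 612, valid modulo lcm(119, 19) = 2261: x ≡ 612 (mod 2261).
  Combine with x ≡ 0 (mod 5); new modulus lcm = 11305.
    Write x = 612 + 2261·t and substitute into x ≡ 0 (mod 5): 2261·t ≡ 0 − 612 = -612 (mod 5).
    Reduce coefficients mod 5: 1·t ≡ 3 (mod 5).
    So t ≡ 3 (mod 5).
    Then x = 612 + 2261·3 = 7395, valid modulo lcm(2261, 5) = 11305: x ≡ 7395 (mod 11305).
Verify against each original: 7395 mod 17 = 0, 7395 mod 7 = 3, 7395 mod 19 = 4, 7395 mod 5 = 0.

x ≡ 7395 (mod 11305).


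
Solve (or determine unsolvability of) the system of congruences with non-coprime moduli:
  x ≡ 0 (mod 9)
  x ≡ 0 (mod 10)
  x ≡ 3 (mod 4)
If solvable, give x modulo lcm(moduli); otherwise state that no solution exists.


Moduli 9, 10, 4 are not pairwise coprime, so CRT works modulo lcm(m_i) when all pairwise compatibility conditions hold.
Pairwise compatibility: gcd(m_i, m_j) must divide a_i - a_j for every pair.
Merge one congruence at a time:
  Start: x ≡ 0 (mod 9).
  Combine with x ≡ 0 (mod 10): gcd(9, 10) = 1; 0 - 0 = 0, which IS divisible by 1, so compatible.
    Write x = 0 + 9·t and substitute into x ≡ 0 (mod 10): 9·t ≡ 0 − 0 = 0 (mod 10).
    The inverse of 9 mod 10 is 9 (since 9·9 = 81 = 8·10 + 1), so t ≡ 9·0 = 0 ≡ 0 (mod 10).
    Then x = 0 + 9·0 = 0, valid modulo lcm(9, 10) = 90: x ≡ 0 (mod 90).
  Combine with x ≡ 3 (mod 4): gcd(90, 4) = 2, and 3 - 0 = 3 is NOT divisible by 2.
    ⇒ system is inconsistent (no integer solution).

No solution (the system is inconsistent).


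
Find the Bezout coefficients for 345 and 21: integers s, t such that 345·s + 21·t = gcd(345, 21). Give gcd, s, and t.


Euclidean algorithm on (345, 21) — divide until remainder is 0:
  345 = 16 · 21 + 9
  21 = 2 · 9 + 3
  9 = 3 · 3 + 0
gcd(345, 21) = 3.
Track Bezout coefficients alongside the remainders: start with r₀ = 345 = a·1 + b·0 (s = 1, t = 0) and r₁ = 21 = a·0 + b·1 (s = 0, t = 1); each new remainder r_{k+1} = r_{k-1} − q_k·r_k inherits s_{k+1} = s_{k-1} − q_k·s_k, t_{k+1} = t_{k-1} − q_k·t_k, so r_k = a·s_k + b·t_k at every step:
  q = 16: r = 9, s = 1 − 16·0 = 1, t = 0 − 16·1 = -16  (check: 345·1 + 21·(-16) = 9)
  q = 2: r = 3, s = 0 − 2·1 = -2, t = 1 − 2·(-16) = 33  (check: 345·(-2) + 21·33 = 3)
The row with r = 3 (the gcd) gives the Bezout coefficients s = -2, t = 33.
Result: 345 · (-2) + 21 · (33) = 3.

gcd(345, 21) = 3; s = -2, t = 33 (check: 345·(-2) + 21·33 = 3).


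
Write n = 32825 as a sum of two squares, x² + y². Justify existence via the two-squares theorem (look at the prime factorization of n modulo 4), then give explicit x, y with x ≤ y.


Step 1: Factor n = 32825 = 5^2 · 13 · 101.
Step 2: Check the mod-4 condition on each prime factor: 5 ≡ 1 (mod 4), exponent 2; 13 ≡ 1 (mod 4), exponent 1; 101 ≡ 1 (mod 4), exponent 1.
All primes ≡ 3 (mod 4) appear to even exponent (or don't appear), so by the two-squares theorem n IS expressible as a sum of two squares.
Step 3: Build a representation. Group n = k² · m with k = 5 and m = 13 · 101 = 1313 (a product of primes ≡ 1 (mod 4)); a representation of m scales to one of n via (k·x)² + (k·y)² = k²(x² + y²). Each prime p ≡ 1 (mod 4) is itself a sum of two squares; find a² by testing p − a² for a perfect square:
  13: 13 − 1² = 12, 13 − 2² = 9 = 3² ⇒ 13 = 2² + 3².
  101: 101 − 1² = 100 = 10² ⇒ 101 = 1² + 10².
  Combine using the Brahmagupta–Fibonacci identity (a² + b²)(c² + d²) = (ac − bd)² + (ad + bc)² = (ac + bd)² + (ad − bc)²:
  13 · 101 = 1313: from (2² + 3²)(1² + 10²), take (2·1 − 3·10, 2·10 + 3·1) = (2 − 30, 20 + 3) = (-28, 23); dropping signs (only squares matter) gives (28, 23); check 28² + 23² = 784 + 529 = 1313 ✓.
  Scale by k = 5: (5·28, 5·23) = (140, 115).
Step 4: Order so x ≤ y and verify: 115² + 140² = 13225 + 19600 = 32825 = n. ✓

n = 32825 = 115² + 140² (one valid representation with x ≤ y).


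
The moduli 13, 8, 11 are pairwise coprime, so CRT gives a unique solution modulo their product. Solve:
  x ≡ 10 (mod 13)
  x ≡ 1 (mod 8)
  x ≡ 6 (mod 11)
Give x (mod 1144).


Moduli 13, 8, 11 are pairwise coprime; by CRT there is a unique solution modulo M = 13 · 8 · 11 = 1144.
Solve pairwise, accumulating the modulus:
  Start with x ≡ 10 (mod 13).
  Combine with x ≡ 1 (mod 8): since gcd(13, 8) = 1, we get a unique residue mod 104.
    Write x = 10 + 13·t and substitute into x ≡ 1 (mod 8): 13·t ≡ 1 − 10 = -9 (mod 8).
    Reduce coefficients mod 8: 5·t ≡ 7 (mod 8).
    The inverse of 5 mod 8 is 5 (since 5·5 = 25 = 3·8 + 1), so t ≡ 5·7 = 35 ≡ 3 (mod 8).
    Then x = 10 + 13·3 = 49, valid modulo lcm(13, 8) = 104: x ≡ 49 (mod 104).
  Combine with x ≡ 6 (mod 11): since gcd(104, 11) = 1, we get a unique residue mod 1144.
    Write x = 49 + 104·t and substitute into x ≡ 6 (mod 11): 104·t ≡ 6 − 49 = -43 (mod 11).
    Reduce coefficients mod 11: 5·t ≡ 1 (mod 11).
    The inverse of 5 mod 11 is 9 (since 5·9 = 45 = 4·11 + 1), so t ≡ 9·1 = 9 ≡ 9 (mod 11).
    Then x = 49 + 104·9 = 985, valid modulo lcm(104, 11) = 1144: x ≡ 985 (mod 1144).
Verify: 985 mod 13 = 10 ✓, 985 mod 8 = 1 ✓, 985 mod 11 = 6 ✓.

x ≡ 985 (mod 1144).


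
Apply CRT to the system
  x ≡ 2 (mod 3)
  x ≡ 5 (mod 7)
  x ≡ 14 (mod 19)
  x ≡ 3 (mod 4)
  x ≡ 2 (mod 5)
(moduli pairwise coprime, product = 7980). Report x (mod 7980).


Product of moduli M = 3 · 7 · 19 · 4 · 5 = 7980.
Merge one congruence at a time:
  Start: x ≡ 2 (mod 3).
  Combine with x ≡ 5 (mod 7); new modulus lcm = 21.
    Write x = 2 + 3·t and substitute into x ≡ 5 (mod 7): 3·t ≡ 5 − 2 = 3 (mod 7).
    The inverse of 3 mod 7 is 5 (since 3·5 = 15 = 2·7 + 1), so t ≡ 5·3 = 15 ≡ 1 (mod 7).
    Then x = 2 + 3·1 = 5, valid modulo lcm(3, 7) = 21: x ≡ 5 (mod 21).
  Combine with x ≡ 14 (mod 19); new modulus lcm = 399.
    Write x = 5 + 21·t and substitute into x ≡ 14 (mod 19): 21·t ≡ 14 − 5 = 9 (mod 19).
    Reduce coefficients mod 19: 2·t ≡ 9 (mod 19).
    The inverse of 2 mod 19 is 10 (since 2·10 = 20 = 1·19 + 1), so t ≡ 10·9 = 90 ≡ 14 (mod 19).
    Then x = 5 + 21·14 = 299, valid modulo lcm(21, 19) = 399: x ≡ 299 (mod 399).
  Combine with x ≡ 3 (mod 4); new modulus lcm = 1596.
    Write x = 299 + 399·t and substitute into x ≡ 3 (mod 4): 399·t ≡ 3 − 299 = -296 (mod 4).
    Reduce coefficients mod 4: 3·t ≡ 0 (mod 4).
    The inverse of 3 mod 4 is 3 (since 3·3 = 9 = 2·4 + 1), so t ≡ 3·0 = 0 ≡ 0 (mod 4).
    Then x = 299 + 399·0 = 299, valid modulo lcm(399, 4) = 1596: x ≡ 299 (mod 1596).
  Combine with x ≡ 2 (mod 5); new modulus lcm = 7980.
    Write x = 299 + 1596·t and substitute into x ≡ 2 (mod 5): 1596·t ≡ 2 − 299 = -297 (mod 5).
    Reduce coefficients mod 5: 1·t ≡ 3 (mod 5).
    So t ≡ 3 (mod 5).
    Then x = 299 + 1596·3 = 5087, valid modulo lcm(1596, 5) = 7980: x ≡ 5087 (mod 7980).
Verify against each original: 5087 mod 3 = 2, 5087 mod 7 = 5, 5087 mod 19 = 14, 5087 mod 4 = 3, 5087 mod 5 = 2.

x ≡ 5087 (mod 7980).


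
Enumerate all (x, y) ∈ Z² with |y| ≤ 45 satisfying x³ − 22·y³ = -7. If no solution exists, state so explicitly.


The equation is x³ - 22y³ = -7. For fixed y, x³ = 22·y³ − 7, so a solution requires the RHS to be a perfect cube.
Strategy: iterate y from -45 to 45, compute RHS = 22·y³ − 7, and check whether it is a (positive or negative) perfect cube.
Check small values of y:
  y = 0: RHS = -7 is not a perfect cube.
  y = 1: RHS = 15 is not a perfect cube.
  y = -1: RHS = -29 is not a perfect cube.
  y = 2: RHS = 169 is not a perfect cube.
  y = -2: RHS = -183 is not a perfect cube.
  y = 3: RHS = 587 is not a perfect cube.
  y = -3: RHS = -601 is not a perfect cube.
Continuing the search up to |y| = 45 finds no solutions either.
No (x, y) in the scanned range satisfies the equation.

No integer solutions with |y| ≤ 45.


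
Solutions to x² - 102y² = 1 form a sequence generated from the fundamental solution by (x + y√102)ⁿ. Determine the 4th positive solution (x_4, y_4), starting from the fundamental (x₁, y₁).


Step 1: Find the fundamental solution (x₁, y₁) of x² - 102y² = 1.
  Expand √102 as a continued fraction. a₀ = ⌊√102⌋ = 10; iterate m_{k+1} = d_k·a_k − m_k, d_{k+1} = (102 − m_{k+1}²)/d_k, a_{k+1} = ⌊(a₀ + m_{k+1})/d_{k+1}⌋ (starting m₀ = 0, d₀ = 1), with convergents p_k = a_k·p_{k-1} + p_{k-2}, q_k = a_k·q_{k-1} + q_{k-2} (p₋₁ = 1, q₋₁ = 0):
  k = 0: a₀ = 10; p₀/q₀ = 10/1; p₀² − 102·q₀² = 100 − 102 = -2.
  k = 1: m = 10, d = 2, a = ⌊(10 + 10)/2⌋ = 10; p/q = (10·10 + 1)/(10·1 + 0) = 101/10; p² − 102·q² = 10201 − 10200 = 1.
  The first convergent with p² − 102·q² = 1 gives the fundamental solution (x₁, y₁) = (101, 10).
Step 2: Apply the recurrence (x_{n+1}, y_{n+1}) = (x₁x_n + 102y₁y_n, x₁y_n + y₁x_n) repeatedly.
  From (x_1, y_1) = (101, 10): x_2 = 101·101 + 102·10·10 = 20401; y_2 = 101·10 + 10·101 = 2020.
  From (x_2, y_2) = (20401, 2020): x_3 = 101·20401 + 102·10·2020 = 4120901; y_3 = 101·2020 + 10·20401 = 408030.
  From (x_3, y_3) = (4120901, 408030): x_4 = 101·4120901 + 102·10·408030 = 832401601; y_4 = 101·408030 + 10·4120901 = 82420040.
Step 3: Verify x_4² - 102·y_4² = 692892425347363201 - 692892425347363200 = 1 (should be 1). ✓

(x_1, y_1) = (101, 10); (x_4, y_4) = (832401601, 82420040).


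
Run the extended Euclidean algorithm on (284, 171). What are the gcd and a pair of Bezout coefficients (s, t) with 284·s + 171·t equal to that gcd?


Euclidean algorithm on (284, 171) — divide until remainder is 0:
  284 = 1 · 171 + 113
  171 = 1 · 113 + 58
  113 = 1 · 58 + 55
  58 = 1 · 55 + 3
  55 = 18 · 3 + 1
  3 = 3 · 1 + 0
gcd(284, 171) = 1.
Track Bezout coefficients alongside the remainders: start with r₀ = 284 = a·1 + b·0 (s = 1, t = 0) and r₁ = 171 = a·0 + b·1 (s = 0, t = 1); each new remainder r_{k+1} = r_{k-1} − q_k·r_k inherits s_{k+1} = s_{k-1} − q_k·s_k, t_{k+1} = t_{k-1} − q_k·t_k, so r_k = a·s_k + b·t_k at every step:
  q = 1: r = 113, s = 1 − 1·0 = 1, t = 0 − 1·1 = -1  (check: 284·1 + 171·(-1) = 113)
  q = 1: r = 58, s = 0 − 1·1 = -1, t = 1 − 1·(-1) = 2  (check: 284·(-1) + 171·2 = 58)
  q = 1: r = 55, s = 1 − 1·(-1) = 2, t = -1 − 1·2 = -3  (check: 284·2 + 171·(-3) = 55)
  q = 1: r = 3, s = -1 − 1·2 = -3, t = 2 − 1·(-3) = 5  (check: 284·(-3) + 171·5 = 3)
  q = 18: r = 1, s = 2 − 18·(-3) = 56, t = -3 − 18·5 = -93  (check: 284·56 + 171·(-93) = 1)
The row with r = 1 (the gcd) gives the Bezout coefficients s = 56, t = -93.
Result: 284 · (56) + 171 · (-93) = 1.

gcd(284, 171) = 1; s = 56, t = -93 (check: 284·56 + 171·(-93) = 1).


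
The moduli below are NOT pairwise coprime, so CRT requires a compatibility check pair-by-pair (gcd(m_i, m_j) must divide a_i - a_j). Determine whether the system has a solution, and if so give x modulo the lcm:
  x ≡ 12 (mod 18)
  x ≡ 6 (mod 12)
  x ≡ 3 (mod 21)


Moduli 18, 12, 21 are not pairwise coprime, so CRT works modulo lcm(m_i) when all pairwise compatibility conditions hold.
Pairwise compatibility: gcd(m_i, m_j) must divide a_i - a_j for every pair.
Merge one congruence at a time:
  Start: x ≡ 12 (mod 18).
  Combine with x ≡ 6 (mod 12): gcd(18, 12) = 6; 6 - 12 = -6, which IS divisible by 6, so compatible.
    Write x = 12 + 18·t and substitute into x ≡ 6 (mod 12): 18·t ≡ 6 − 12 = -6 (mod 12).
    Divide the congruence (and modulus) by g = 6: 3·t ≡ -1 (mod 2).
    Reduce coefficients mod 2: 1·t ≡ 1 (mod 2).
    So t ≡ 1 (mod 2).
    Then x = 12 + 18·1 = 30, valid modulo lcm(18, 12) = 36: x ≡ 30 (mod 36).
  Combine with x ≡ 3 (mod 21): gcd(36, 21) = 3; 3 - 30 = -27, which IS divisible by 3, so compatible.
    Write x = 30 + 36·t and substitute into x ≡ 3 (mod 21): 36·t ≡ 3 − 30 = -27 (mod 21).
    Divide the congruence (and modulus) by g = 3: 12·t ≡ -9 (mod 7).
    Reduce coefficients mod 7: 5·t ≡ 5 (mod 7).
    The inverse of 5 mod 7 is 3 (since 5·3 = 15 = 2·7 + 1), so t ≡ 3·5 = 15 ≡ 1 (mod 7).
    Then x = 30 + 36·1 = 66, valid modulo lcm(36, 21) = 252: x ≡ 66 (mod 252).
Verify: 66 mod 18 = 12, 66 mod 12 = 6, 66 mod 21 = 3.

x ≡ 66 (mod 252).


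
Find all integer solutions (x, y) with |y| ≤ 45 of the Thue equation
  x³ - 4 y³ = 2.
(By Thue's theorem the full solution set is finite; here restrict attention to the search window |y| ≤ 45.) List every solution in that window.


The equation is x³ - 4y³ = 2. For fixed y, x³ = 4·y³ + 2, so a solution requires the RHS to be a perfect cube.
Strategy: iterate y from -45 to 45, compute RHS = 4·y³ + 2, and check whether it is a (positive or negative) perfect cube.
Check small values of y:
  y = 0: RHS = 2 is not a perfect cube.
  y = 1: RHS = 6 is not a perfect cube.
  y = -1: RHS = -2 is not a perfect cube.
  y = 2: RHS = 34 is not a perfect cube.
  y = -2: RHS = -30 is not a perfect cube.
  y = 3: RHS = 110 is not a perfect cube.
  y = -3: RHS = -106 is not a perfect cube.
Continuing the search up to |y| = 45 finds no solutions either.
No (x, y) in the scanned range satisfies the equation.

No integer solutions with |y| ≤ 45.


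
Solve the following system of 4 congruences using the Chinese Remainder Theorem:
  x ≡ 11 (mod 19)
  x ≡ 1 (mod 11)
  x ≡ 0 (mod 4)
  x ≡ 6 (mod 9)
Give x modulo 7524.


Product of moduli M = 19 · 11 · 4 · 9 = 7524.
Merge one congruence at a time:
  Start: x ≡ 11 (mod 19).
  Combine with x ≡ 1 (mod 11); new modulus lcm = 209.
    Write x = 11 + 19·t and substitute into x ≡ 1 (mod 11): 19·t ≡ 1 − 11 = -10 (mod 11).
    Reduce coefficients mod 11: 8·t ≡ 1 (mod 11).
    The inverse of 8 mod 11 is 7 (since 8·7 = 56 = 5·11 + 1), so t ≡ 7·1 = 7 ≡ 7 (mod 11).
    Then x = 11 + 19·7 = 144, valid modulo lcm(19, 11) = 209: x ≡ 144 (mod 209).
  Combine with x ≡ 0 (mod 4); new modulus lcm = 836.
    Write x = 144 + 209·t and substitute into x ≡ 0 (mod 4): 209·t ≡ 0 − 144 = -144 (mod 4).
    Reduce coefficients mod 4: 1·t ≡ 0 (mod 4).
    So t ≡ 0 (mod 4).
    Then x = 144 + 209·0 = 144, valid modulo lcm(209, 4) = 836: x ≡ 144 (mod 836).
  Combine with x ≡ 6 (mod 9); new modulus lcm = 7524.
    Write x = 144 + 836·t and substitute into x ≡ 6 (mod 9): 836·t ≡ 6 − 144 = -138 (mod 9).
    Reduce coefficients mod 9: 8·t ≡ 6 (mod 9).
    The inverse of 8 mod 9 is 8 (since 8·8 = 64 = 7·9 + 1), so t ≡ 8·6 = 48 ≡ 3 (mod 9).
    Then x = 144 + 836·3 = 2652, valid modulo lcm(836, 9) = 7524: x ≡ 2652 (mod 7524).
Verify against each original: 2652 mod 19 = 11, 2652 mod 11 = 1, 2652 mod 4 = 0, 2652 mod 9 = 6.

x ≡ 2652 (mod 7524).


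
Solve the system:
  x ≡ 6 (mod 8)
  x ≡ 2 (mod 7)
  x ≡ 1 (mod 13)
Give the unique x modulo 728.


Moduli 8, 7, 13 are pairwise coprime; by CRT there is a unique solution modulo M = 8 · 7 · 13 = 728.
Solve pairwise, accumulating the modulus:
  Start with x ≡ 6 (mod 8).
  Combine with x ≡ 2 (mod 7): since gcd(8, 7) = 1, we get a unique residue mod 56.
    Write x = 6 + 8·t and substitute into x ≡ 2 (mod 7): 8·t ≡ 2 − 6 = -4 (mod 7).
    Reduce coefficients mod 7: 1·t ≡ 3 (mod 7).
    So t ≡ 3 (mod 7).
    Then x = 6 + 8·3 = 30, valid modulo lcm(8, 7) = 56: x ≡ 30 (mod 56).
  Combine with x ≡ 1 (mod 13): since gcd(56, 13) = 1, we get a unique residue mod 728.
    Write x = 30 + 56·t and substitute into x ≡ 1 (mod 13): 56·t ≡ 1 − 30 = -29 (mod 13).
    Reduce coefficients mod 13: 4·t ≡ 10 (mod 13).
    The inverse of 4 mod 13 is 10 (since 4·10 = 40 = 3·13 + 1), so t ≡ 10·10 = 100 ≡ 9 (mod 13).
    Then x = 30 + 56·9 = 534, valid modulo lcm(56, 13) = 728: x ≡ 534 (mod 728).
Verify: 534 mod 8 = 6 ✓, 534 mod 7 = 2 ✓, 534 mod 13 = 1 ✓.

x ≡ 534 (mod 728).


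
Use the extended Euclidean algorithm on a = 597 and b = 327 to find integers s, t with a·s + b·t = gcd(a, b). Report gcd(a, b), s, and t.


Euclidean algorithm on (597, 327) — divide until remainder is 0:
  597 = 1 · 327 + 270
  327 = 1 · 270 + 57
  270 = 4 · 57 + 42
  57 = 1 · 42 + 15
  42 = 2 · 15 + 12
  15 = 1 · 12 + 3
  12 = 4 · 3 + 0
gcd(597, 327) = 3.
Track Bezout coefficients alongside the remainders: start with r₀ = 597 = a·1 + b·0 (s = 1, t = 0) and r₁ = 327 = a·0 + b·1 (s = 0, t = 1); each new remainder r_{k+1} = r_{k-1} − q_k·r_k inherits s_{k+1} = s_{k-1} − q_k·s_k, t_{k+1} = t_{k-1} − q_k·t_k, so r_k = a·s_k + b·t_k at every step:
  q = 1: r = 270, s = 1 − 1·0 = 1, t = 0 − 1·1 = -1  (check: 597·1 + 327·(-1) = 270)
  q = 1: r = 57, s = 0 − 1·1 = -1, t = 1 − 1·(-1) = 2  (check: 597·(-1) + 327·2 = 57)
  q = 4: r = 42, s = 1 − 4·(-1) = 5, t = -1 − 4·2 = -9  (check: 597·5 + 327·(-9) = 42)
  q = 1: r = 15, s = -1 − 1·5 = -6, t = 2 − 1·(-9) = 11  (check: 597·(-6) + 327·11 = 15)
  q = 2: r = 12, s = 5 − 2·(-6) = 17, t = -9 − 2·11 = -31  (check: 597·17 + 327·(-31) = 12)
  q = 1: r = 3, s = -6 − 1·17 = -23, t = 11 − 1·(-31) = 42  (check: 597·(-23) + 327·42 = 3)
The row with r = 3 (the gcd) gives the Bezout coefficients s = -23, t = 42.
Result: 597 · (-23) + 327 · (42) = 3.

gcd(597, 327) = 3; s = -23, t = 42 (check: 597·(-23) + 327·42 = 3).


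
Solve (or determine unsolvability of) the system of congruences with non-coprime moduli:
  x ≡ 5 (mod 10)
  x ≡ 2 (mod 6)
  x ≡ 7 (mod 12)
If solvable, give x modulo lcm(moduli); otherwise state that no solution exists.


Moduli 10, 6, 12 are not pairwise coprime, so CRT works modulo lcm(m_i) when all pairwise compatibility conditions hold.
Pairwise compatibility: gcd(m_i, m_j) must divide a_i - a_j for every pair.
Merge one congruence at a time:
  Start: x ≡ 5 (mod 10).
  Combine with x ≡ 2 (mod 6): gcd(10, 6) = 2, and 2 - 5 = -3 is NOT divisible by 2.
    ⇒ system is inconsistent (no integer solution).

No solution (the system is inconsistent).


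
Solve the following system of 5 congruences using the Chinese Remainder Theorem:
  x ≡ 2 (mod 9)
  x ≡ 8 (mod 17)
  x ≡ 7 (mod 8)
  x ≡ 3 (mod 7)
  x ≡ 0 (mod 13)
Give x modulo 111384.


Product of moduli M = 9 · 17 · 8 · 7 · 13 = 111384.
Merge one congruence at a time:
  Start: x ≡ 2 (mod 9).
  Combine with x ≡ 8 (mod 17); new modulus lcm = 153.
    Write x = 2 + 9·t and substitute into x ≡ 8 (mod 17): 9·t ≡ 8 − 2 = 6 (mod 17).
    The inverse of 9 mod 17 is 2 (since 9·2 = 18 = 1·17 + 1), so t ≡ 2·6 = 12 ≡ 12 (mod 17).
    Then x = 2 + 9·12 = 110, valid modulo lcm(9, 17) = 153: x ≡ 110 (mod 153).
  Combine with x ≡ 7 (mod 8); new modulus lcm = 1224.
    Write x = 110 + 153·t and substitute into x ≡ 7 (mod 8): 153·t ≡ 7 − 110 = -103 (mod 8).
    Reduce coefficients mod 8: 1·t ≡ 1 (mod 8).
    So t ≡ 1 (mod 8).
    Then x = 110 + 153·1 = 263, valid modulo lcm(153, 8) = 1224: x ≡ 263 (mod 1224).
  Combine with x ≡ 3 (mod 7); new modulus lcm = 8568.
    Write x = 263 + 1224·t and substitute into x ≡ 3 (mod 7): 1224·t ≡ 3 − 263 = -260 (mod 7).
    Reduce coefficients mod 7: 6·t ≡ 6 (mod 7).
    The inverse of 6 mod 7 is 6 (since 6·6 = 36 = 5·7 + 1), so t ≡ 6·6 = 36 ≡ 1 (mod 7).
    Then x = 263 + 1224·1 = 1487, valid modulo lcm(1224, 7) = 8568: x ≡ 1487 (mod 8568).
  Combine with x ≡ 0 (mod 13); new modulus lcm = 111384.
    Write x = 1487 + 8568·t and substitute into x ≡ 0 (mod 13): 8568·t ≡ 0 − 1487 = -1487 (mod 13).
    Reduce coefficients mod 13: 1·t ≡ 8 (mod 13).
    So t ≡ 8 (mod 13).
    Then x = 1487 + 8568·8 = 70031, valid modulo lcm(8568, 13) = 111384: x ≡ 70031 (mod 111384).
Verify against each original: 70031 mod 9 = 2, 70031 mod 17 = 8, 70031 mod 8 = 7, 70031 mod 7 = 3, 70031 mod 13 = 0.

x ≡ 70031 (mod 111384).


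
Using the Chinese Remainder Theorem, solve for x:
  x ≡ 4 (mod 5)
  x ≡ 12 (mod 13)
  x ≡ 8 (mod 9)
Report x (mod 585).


Moduli 5, 13, 9 are pairwise coprime; by CRT there is a unique solution modulo M = 5 · 13 · 9 = 585.
Solve pairwise, accumulating the modulus:
  Start with x ≡ 4 (mod 5).
  Combine with x ≡ 12 (mod 13): since gcd(5, 13) = 1, we get a unique residue mod 65.
    Write x = 4 + 5·t and substitute into x ≡ 12 (mod 13): 5·t ≡ 12 − 4 = 8 (mod 13).
    The inverse of 5 mod 13 is 8 (since 5·8 = 40 = 3·13 + 1), so t ≡ 8·8 = 64 ≡ 12 (mod 13).
    Then x = 4 + 5·12 = 64, valid modulo lcm(5, 13) = 65: x ≡ 64 (mod 65).
  Combine with x ≡ 8 (mod 9): since gcd(65, 9) = 1, we get a unique residue mod 585.
    Write x = 64 + 65·t and substitute into x ≡ 8 (mod 9): 65·t ≡ 8 − 64 = -56 (mod 9).
    Reduce coefficients mod 9: 2·t ≡ 7 (mod 9).
    The inverse of 2 mod 9 is 5 (since 2·5 = 10 = 1·9 + 1), so t ≡ 5·7 = 35 ≡ 8 (mod 9).
    Then x = 64 + 65·8 = 584, valid modulo lcm(65, 9) = 585: x ≡ 584 (mod 585).
Verify: 584 mod 5 = 4 ✓, 584 mod 13 = 12 ✓, 584 mod 9 = 8 ✓.

x ≡ 584 (mod 585).


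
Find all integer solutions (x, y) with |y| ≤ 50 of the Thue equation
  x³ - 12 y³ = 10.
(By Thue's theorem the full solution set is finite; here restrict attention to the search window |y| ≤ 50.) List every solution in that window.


The equation is x³ - 12y³ = 10. For fixed y, x³ = 12·y³ + 10, so a solution requires the RHS to be a perfect cube.
Strategy: iterate y from -50 to 50, compute RHS = 12·y³ + 10, and check whether it is a (positive or negative) perfect cube.
Check small values of y:
  y = 0: RHS = 10 is not a perfect cube.
  y = 1: RHS = 22 is not a perfect cube.
  y = -1: RHS = -2 is not a perfect cube.
  y = 2: RHS = 106 is not a perfect cube.
  y = -2: RHS = -86 is not a perfect cube.
  y = 3: RHS = 334 is not a perfect cube.
  y = -3: RHS = -314 is not a perfect cube.
Continuing the search up to |y| = 50 finds no solutions either.
No (x, y) in the scanned range satisfies the equation.

No integer solutions with |y| ≤ 50.


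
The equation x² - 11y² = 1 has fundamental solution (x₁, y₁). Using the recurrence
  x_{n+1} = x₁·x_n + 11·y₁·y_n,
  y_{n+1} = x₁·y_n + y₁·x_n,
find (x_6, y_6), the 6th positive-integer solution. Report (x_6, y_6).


Step 1: Find the fundamental solution (x₁, y₁) of x² - 11y² = 1.
  Expand √11 as a continued fraction. a₀ = ⌊√11⌋ = 3; iterate m_{k+1} = d_k·a_k − m_k, d_{k+1} = (11 − m_{k+1}²)/d_k, a_{k+1} = ⌊(a₀ + m_{k+1})/d_{k+1}⌋ (starting m₀ = 0, d₀ = 1), with convergents p_k = a_k·p_{k-1} + p_{k-2}, q_k = a_k·q_{k-1} + q_{k-2} (p₋₁ = 1, q₋₁ = 0):
  k = 0: a₀ = 3; p₀/q₀ = 3/1; p₀² − 11·q₀² = 9 − 11 = -2.
  k = 1: m = 3, d = 2, a = ⌊(3 + 3)/2⌋ = 3; p/q = (3·3 + 1)/(3·1 + 0) = 10/3; p² − 11·q² = 100 − 99 = 1.
  The first convergent with p² − 11·q² = 1 gives the fundamental solution (x₁, y₁) = (10, 3).
Step 2: Apply the recurrence (x_{n+1}, y_{n+1}) = (x₁x_n + 11y₁y_n, x₁y_n + y₁x_n) repeatedly.
  From (x_1, y_1) = (10, 3): x_2 = 10·10 + 11·3·3 = 199; y_2 = 10·3 + 3·10 = 60.
  From (x_2, y_2) = (199, 60): x_3 = 10·199 + 11·3·60 = 3970; y_3 = 10·60 + 3·199 = 1197.
  From (x_3, y_3) = (3970, 1197): x_4 = 10·3970 + 11·3·1197 = 79201; y_4 = 10·1197 + 3·3970 = 23880.
  From (x_4, y_4) = (79201, 23880): x_5 = 10·79201 + 11·3·23880 = 1580050; y_5 = 10·23880 + 3·79201 = 476403.
  From (x_5, y_5) = (1580050, 476403): x_6 = 10·1580050 + 11·3·476403 = 31521799; y_6 = 10·476403 + 3·1580050 = 9504180.
Step 3: Verify x_6² - 11·y_6² = 993623812196401 - 993623812196400 = 1 (should be 1). ✓

(x_1, y_1) = (10, 3); (x_6, y_6) = (31521799, 9504180).


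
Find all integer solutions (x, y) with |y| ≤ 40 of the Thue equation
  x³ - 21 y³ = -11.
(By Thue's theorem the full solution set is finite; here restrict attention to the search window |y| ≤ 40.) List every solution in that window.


The equation is x³ - 21y³ = -11. For fixed y, x³ = 21·y³ − 11, so a solution requires the RHS to be a perfect cube.
Strategy: iterate y from -40 to 40, compute RHS = 21·y³ − 11, and check whether it is a (positive or negative) perfect cube.
Check small values of y:
  y = 0: RHS = -11 is not a perfect cube.
  y = 1: RHS = 10 is not a perfect cube.
  y = -1: RHS = -32 is not a perfect cube.
  y = 2: RHS = 157 is not a perfect cube.
  y = -2: RHS = -179 is not a perfect cube.
  y = 3: RHS = 556 is not a perfect cube.
  y = -3: RHS = -578 is not a perfect cube.
Continuing the search up to |y| = 40 finds no solutions either.
No (x, y) in the scanned range satisfies the equation.

No integer solutions with |y| ≤ 40.


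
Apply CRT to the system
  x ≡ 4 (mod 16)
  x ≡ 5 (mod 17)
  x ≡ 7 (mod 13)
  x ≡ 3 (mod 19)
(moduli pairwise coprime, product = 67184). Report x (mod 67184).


Product of moduli M = 16 · 17 · 13 · 19 = 67184.
Merge one congruence at a time:
  Start: x ≡ 4 (mod 16).
  Combine with x ≡ 5 (mod 17); new modulus lcm = 272.
    Write x = 4 + 16·t and substitute into x ≡ 5 (mod 17): 16·t ≡ 5 − 4 = 1 (mod 17).
    The inverse of 16 mod 17 is 16 (since 16·16 = 256 = 15·17 + 1), so t ≡ 16·1 = 16 ≡ 16 (mod 17).
    Then x = 4 + 16·16 = 260, valid modulo lcm(16, 17) = 272: x ≡ 260 (mod 272).
  Combine with x ≡ 7 (mod 13); new modulus lcm = 3536.
    Write x = 260 + 272·t and substitute into x ≡ 7 (mod 13): 272·t ≡ 7 − 260 = -253 (mod 13).
    Reduce coefficients mod 13: 12·t ≡ 7 (mod 13).
    The inverse of 12 mod 13 is 12 (since 12·12 = 144 = 11·13 + 1), so t ≡ 12·7 = 84 ≡ 6 (mod 13).
    Then x = 260 + 272·6 = 1892, valid modulo lcm(272, 13) = 3536: x ≡ 1892 (mod 3536).
  Combine with x ≡ 3 (mod 19); new modulus lcm = 67184.
    Write x = 1892 + 3536·t and substitute into x ≡ 3 (mod 19): 3536·t ≡ 3 − 1892 = -1889 (mod 19).
    Reduce coefficients mod 19: 2·t ≡ 11 (mod 19).
    The inverse of 2 mod 19 is 10 (since 2·10 = 20 = 1·19 + 1), so t ≡ 10·11 = 110 ≡ 15 (mod 19).
    Then x = 1892 + 3536·15 = 54932, valid modulo lcm(3536, 19) = 67184: x ≡ 54932 (mod 67184).
Verify against each original: 54932 mod 16 = 4, 54932 mod 17 = 5, 54932 mod 13 = 7, 54932 mod 19 = 3.

x ≡ 54932 (mod 67184).


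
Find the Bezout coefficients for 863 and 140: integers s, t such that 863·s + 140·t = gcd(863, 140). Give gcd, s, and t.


Euclidean algorithm on (863, 140) — divide until remainder is 0:
  863 = 6 · 140 + 23
  140 = 6 · 23 + 2
  23 = 11 · 2 + 1
  2 = 2 · 1 + 0
gcd(863, 140) = 1.
Track Bezout coefficients alongside the remainders: start with r₀ = 863 = a·1 + b·0 (s = 1, t = 0) and r₁ = 140 = a·0 + b·1 (s = 0, t = 1); each new remainder r_{k+1} = r_{k-1} − q_k·r_k inherits s_{k+1} = s_{k-1} − q_k·s_k, t_{k+1} = t_{k-1} − q_k·t_k, so r_k = a·s_k + b·t_k at every step:
  q = 6: r = 23, s = 1 − 6·0 = 1, t = 0 − 6·1 = -6  (check: 863·1 + 140·(-6) = 23)
  q = 6: r = 2, s = 0 − 6·1 = -6, t = 1 − 6·(-6) = 37  (check: 863·(-6) + 140·37 = 2)
  q = 11: r = 1, s = 1 − 11·(-6) = 67, t = -6 − 11·37 = -413  (check: 863·67 + 140·(-413) = 1)
The row with r = 1 (the gcd) gives the Bezout coefficients s = 67, t = -413.
Result: 863 · (67) + 140 · (-413) = 1.

gcd(863, 140) = 1; s = 67, t = -413 (check: 863·67 + 140·(-413) = 1).


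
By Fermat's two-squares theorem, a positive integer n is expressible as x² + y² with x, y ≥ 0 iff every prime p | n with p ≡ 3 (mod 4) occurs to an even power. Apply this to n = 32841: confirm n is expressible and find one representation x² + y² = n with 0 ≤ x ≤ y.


Step 1: Factor n = 32841 = 3^2 · 41 · 89.
Step 2: Check the mod-4 condition on each prime factor: 3 ≡ 3 (mod 4), exponent 2 (must be even); 41 ≡ 1 (mod 4), exponent 1; 89 ≡ 1 (mod 4), exponent 1.
All primes ≡ 3 (mod 4) appear to even exponent (or don't appear), so by the two-squares theorem n IS expressible as a sum of two squares.
Step 3: Build a representation. Group n = k² · m with k = 3 and m = 41 · 89 = 3649 (a product of primes ≡ 1 (mod 4)); a representation of m scales to one of n via (k·x)² + (k·y)² = k²(x² + y²). Each prime p ≡ 1 (mod 4) is itself a sum of two squares; find a² by testing p − a² for a perfect square:
  41: 41 − 1² = 40, 41 − 2² = 37, 41 − 3² = 32, 41 − 4² = 25 = 5² ⇒ 41 = 4² + 5².
  89: 89 − 1² = 88, 89 − 2² = 85, 89 − 3² = 80, 89 − 4² = 73, 89 − 5² = 64 = 8² ⇒ 89 = 5² + 8².
  Combine using the Brahmagupta–Fibonacci identity (a² + b²)(c² + d²) = (ac − bd)² + (ad + bc)² = (ac + bd)² + (ad − bc)²:
  41 · 89 = 3649: from (4² + 5²)(5² + 8²), take (4·5 − 5·8, 4·8 + 5·5) = (20 − 40, 32 + 25) = (-20, 57); dropping signs (only squares matter) gives (20, 57); check 20² + 57² = 400 + 3249 = 3649 ✓.
  Scale by k = 3: (3·20, 3·57) = (60, 171).
Step 4: Order so x ≤ y and verify: 60² + 171² = 3600 + 29241 = 32841 = n. ✓

n = 32841 = 60² + 171² (one valid representation with x ≤ y).


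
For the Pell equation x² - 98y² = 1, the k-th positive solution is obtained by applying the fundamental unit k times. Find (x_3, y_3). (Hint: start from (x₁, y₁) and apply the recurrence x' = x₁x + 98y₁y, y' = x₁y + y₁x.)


Step 1: Find the fundamental solution (x₁, y₁) of x² - 98y² = 1.
  Expand √98 as a continued fraction. a₀ = ⌊√98⌋ = 9; iterate m_{k+1} = d_k·a_k − m_k, d_{k+1} = (98 − m_{k+1}²)/d_k, a_{k+1} = ⌊(a₀ + m_{k+1})/d_{k+1}⌋ (starting m₀ = 0, d₀ = 1), with convergents p_k = a_k·p_{k-1} + p_{k-2}, q_k = a_k·q_{k-1} + q_{k-2} (p₋₁ = 1, q₋₁ = 0):
  k = 0: a₀ = 9; p₀/q₀ = 9/1; p₀² − 98·q₀² = 81 − 98 = -17.
  k = 1: m = 9, d = 17, a = ⌊(9 + 9)/17⌋ = 1; p/q = (1·9 + 1)/(1·1 + 0) = 10/1; p² − 98·q² = 100 − 98 = 2.
  k = 2: m = 8, d = 2, a = ⌊(9 + 8)/2⌋ = 8; p/q = (8·10 + 9)/(8·1 + 1) = 89/9; p² − 98·q² = 7921 − 7938 = -17.
  k = 3: m = 8, d = 17, a = ⌊(9 + 8)/17⌋ = 1; p/q = (1·89 + 10)/(1·9 + 1) = 99/10; p² − 98·q² = 9801 − 9800 = 1.
  The first convergent with p² − 98·q² = 1 gives the fundamental solution (x₁, y₁) = (99, 10).
Step 2: Apply the recurrence (x_{n+1}, y_{n+1}) = (x₁x_n + 98y₁y_n, x₁y_n + y₁x_n) repeatedly.
  From (x_1, y_1) = (99, 10): x_2 = 99·99 + 98·10·10 = 19601; y_2 = 99·10 + 10·99 = 1980.
  From (x_2, y_2) = (19601, 1980): x_3 = 99·19601 + 98·10·1980 = 3880899; y_3 = 99·1980 + 10·19601 = 392030.
Step 3: Verify x_3² - 98·y_3² = 15061377048201 - 15061377048200 = 1 (should be 1). ✓

(x_1, y_1) = (99, 10); (x_3, y_3) = (3880899, 392030).
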